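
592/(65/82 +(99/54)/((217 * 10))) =316021440/423601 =746.04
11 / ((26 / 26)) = 11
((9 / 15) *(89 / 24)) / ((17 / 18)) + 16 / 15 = 3491 / 1020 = 3.42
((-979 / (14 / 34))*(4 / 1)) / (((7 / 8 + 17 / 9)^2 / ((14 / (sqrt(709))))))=-690218496*sqrt(709) / 28077109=-654.57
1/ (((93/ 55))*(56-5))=55/ 4743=0.01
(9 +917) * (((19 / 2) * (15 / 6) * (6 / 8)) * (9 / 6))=395865 / 16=24741.56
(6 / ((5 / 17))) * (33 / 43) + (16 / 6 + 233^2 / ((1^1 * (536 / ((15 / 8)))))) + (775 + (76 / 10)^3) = 1422.21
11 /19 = 0.58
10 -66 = -56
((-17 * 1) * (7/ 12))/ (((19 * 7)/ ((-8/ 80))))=17/ 2280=0.01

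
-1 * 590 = -590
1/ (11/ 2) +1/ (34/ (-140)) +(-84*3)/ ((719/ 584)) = -208.62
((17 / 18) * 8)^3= 314432 / 729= 431.32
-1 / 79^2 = -1 / 6241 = -0.00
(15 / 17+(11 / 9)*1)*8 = 2576 / 153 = 16.84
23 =23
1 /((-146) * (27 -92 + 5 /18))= 9 /85045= 0.00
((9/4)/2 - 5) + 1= -23/8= -2.88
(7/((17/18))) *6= 756/17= 44.47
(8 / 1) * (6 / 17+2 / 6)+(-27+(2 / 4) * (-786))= -21140 / 51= -414.51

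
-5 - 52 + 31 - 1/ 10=-261/ 10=-26.10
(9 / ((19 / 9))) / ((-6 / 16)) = -216 / 19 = -11.37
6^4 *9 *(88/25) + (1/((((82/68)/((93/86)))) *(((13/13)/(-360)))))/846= 85050391452/2071525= 41056.90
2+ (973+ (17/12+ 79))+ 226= 15377/12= 1281.42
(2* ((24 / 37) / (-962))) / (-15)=8 / 88985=0.00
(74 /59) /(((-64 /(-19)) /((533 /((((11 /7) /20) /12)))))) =39343395 /1298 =30310.78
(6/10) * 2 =1.20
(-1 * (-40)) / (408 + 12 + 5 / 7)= 56 / 589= 0.10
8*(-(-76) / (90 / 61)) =18544 / 45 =412.09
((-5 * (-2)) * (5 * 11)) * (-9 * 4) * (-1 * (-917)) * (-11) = 199722600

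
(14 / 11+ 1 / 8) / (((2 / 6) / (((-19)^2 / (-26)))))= -133209 / 2288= -58.22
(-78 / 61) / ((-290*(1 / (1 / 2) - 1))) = 39 / 8845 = 0.00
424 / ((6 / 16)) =3392 / 3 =1130.67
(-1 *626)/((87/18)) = -3756/29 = -129.52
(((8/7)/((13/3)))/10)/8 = 3/910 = 0.00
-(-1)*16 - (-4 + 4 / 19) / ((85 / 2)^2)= 2196688 / 137275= 16.00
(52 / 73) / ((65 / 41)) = 0.45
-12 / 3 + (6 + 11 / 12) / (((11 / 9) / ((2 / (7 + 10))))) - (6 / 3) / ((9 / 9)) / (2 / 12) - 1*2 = -6483 / 374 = -17.33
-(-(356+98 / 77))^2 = -15444900 / 121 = -127643.80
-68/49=-1.39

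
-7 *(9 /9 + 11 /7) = -18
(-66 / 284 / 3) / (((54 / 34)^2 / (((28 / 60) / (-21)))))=3179 / 4658310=0.00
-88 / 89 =-0.99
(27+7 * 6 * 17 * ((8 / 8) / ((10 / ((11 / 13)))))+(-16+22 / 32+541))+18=656347 / 1040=631.10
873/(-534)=-291/178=-1.63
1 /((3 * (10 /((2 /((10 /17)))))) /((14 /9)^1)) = 119 /675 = 0.18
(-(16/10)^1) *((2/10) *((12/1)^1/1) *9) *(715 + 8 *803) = -6168096/25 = -246723.84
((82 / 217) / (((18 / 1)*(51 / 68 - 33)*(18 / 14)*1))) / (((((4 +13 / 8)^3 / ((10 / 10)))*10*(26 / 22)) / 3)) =-461824 / 639537575625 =-0.00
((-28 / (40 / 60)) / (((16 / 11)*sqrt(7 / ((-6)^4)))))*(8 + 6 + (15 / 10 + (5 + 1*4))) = -14553*sqrt(7) / 4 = -9625.90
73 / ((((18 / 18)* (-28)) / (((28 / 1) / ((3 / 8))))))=-584 / 3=-194.67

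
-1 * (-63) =63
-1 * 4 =-4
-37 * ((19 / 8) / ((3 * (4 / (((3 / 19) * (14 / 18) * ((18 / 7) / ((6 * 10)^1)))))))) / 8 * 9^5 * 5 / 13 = -728271 / 6656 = -109.42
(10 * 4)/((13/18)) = 720/13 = 55.38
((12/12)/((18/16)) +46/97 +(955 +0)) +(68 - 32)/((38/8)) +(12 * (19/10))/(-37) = 2956056877/3068595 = 963.33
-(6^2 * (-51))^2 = -3370896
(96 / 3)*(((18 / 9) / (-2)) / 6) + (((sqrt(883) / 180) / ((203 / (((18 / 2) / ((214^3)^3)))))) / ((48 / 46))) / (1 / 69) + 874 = 529*sqrt(883) / 30573135472336188614328320 + 2606 / 3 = 868.67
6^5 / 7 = 7776 / 7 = 1110.86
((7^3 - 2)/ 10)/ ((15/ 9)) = 1023/ 50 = 20.46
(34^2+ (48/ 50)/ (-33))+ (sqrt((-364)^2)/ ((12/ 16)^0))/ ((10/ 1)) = 327902/ 275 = 1192.37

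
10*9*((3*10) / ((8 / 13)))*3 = 13162.50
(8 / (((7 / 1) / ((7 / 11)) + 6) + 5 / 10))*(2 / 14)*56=3.66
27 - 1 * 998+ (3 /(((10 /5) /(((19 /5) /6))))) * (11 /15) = -291091 /300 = -970.30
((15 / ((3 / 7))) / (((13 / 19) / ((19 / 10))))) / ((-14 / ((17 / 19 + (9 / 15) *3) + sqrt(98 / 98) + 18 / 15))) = -1767 / 52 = -33.98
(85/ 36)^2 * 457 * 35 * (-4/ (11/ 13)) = -1502330375/ 3564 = -421529.29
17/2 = 8.50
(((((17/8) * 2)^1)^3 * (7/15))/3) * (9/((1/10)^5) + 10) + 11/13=40237920251/3744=10747307.76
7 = 7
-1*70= -70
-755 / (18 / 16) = -6040 / 9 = -671.11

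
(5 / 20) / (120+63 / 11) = 11 / 5532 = 0.00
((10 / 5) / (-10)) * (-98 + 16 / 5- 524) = 3094 / 25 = 123.76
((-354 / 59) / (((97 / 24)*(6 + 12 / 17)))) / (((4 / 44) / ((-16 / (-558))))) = -11968 / 171399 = -0.07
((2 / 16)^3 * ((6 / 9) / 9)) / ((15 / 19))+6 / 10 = 62227 / 103680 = 0.60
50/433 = 0.12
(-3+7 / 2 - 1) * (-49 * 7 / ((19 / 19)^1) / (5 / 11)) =3773 / 10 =377.30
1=1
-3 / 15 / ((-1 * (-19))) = -1 / 95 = -0.01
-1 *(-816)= 816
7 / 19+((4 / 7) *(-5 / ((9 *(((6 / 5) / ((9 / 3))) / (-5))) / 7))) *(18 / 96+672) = 2838181 / 152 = 18672.24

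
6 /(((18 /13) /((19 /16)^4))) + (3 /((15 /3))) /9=2845467 /327680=8.68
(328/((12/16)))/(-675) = -1312/2025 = -0.65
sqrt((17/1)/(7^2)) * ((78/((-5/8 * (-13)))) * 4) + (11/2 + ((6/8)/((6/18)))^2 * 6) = 192 * sqrt(17)/35 + 287/8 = 58.49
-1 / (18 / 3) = -0.17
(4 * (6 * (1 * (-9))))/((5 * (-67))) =216/335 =0.64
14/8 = 7/4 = 1.75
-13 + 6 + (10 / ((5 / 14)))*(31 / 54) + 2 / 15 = 1243 / 135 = 9.21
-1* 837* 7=-5859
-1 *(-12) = 12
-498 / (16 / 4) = -249 / 2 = -124.50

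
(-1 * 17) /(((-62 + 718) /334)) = -2839 /328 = -8.66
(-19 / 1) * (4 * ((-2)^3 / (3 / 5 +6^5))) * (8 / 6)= 0.10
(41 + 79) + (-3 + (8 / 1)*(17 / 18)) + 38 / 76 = 2251 / 18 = 125.06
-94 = -94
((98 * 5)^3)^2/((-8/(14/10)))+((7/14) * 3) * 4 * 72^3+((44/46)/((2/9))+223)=-55711180932511548/23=-2422225257935284.70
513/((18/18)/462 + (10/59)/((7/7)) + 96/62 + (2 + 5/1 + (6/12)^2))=866967948/15159337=57.19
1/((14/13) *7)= 13/98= 0.13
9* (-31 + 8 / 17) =-4671 / 17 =-274.76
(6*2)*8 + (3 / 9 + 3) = 99.33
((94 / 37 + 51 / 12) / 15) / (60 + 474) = 0.00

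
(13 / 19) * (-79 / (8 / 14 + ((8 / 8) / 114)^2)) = -4917276 / 51991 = -94.58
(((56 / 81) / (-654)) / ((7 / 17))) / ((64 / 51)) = -289 / 141264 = -0.00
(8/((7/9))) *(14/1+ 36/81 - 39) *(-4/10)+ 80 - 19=5671/35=162.03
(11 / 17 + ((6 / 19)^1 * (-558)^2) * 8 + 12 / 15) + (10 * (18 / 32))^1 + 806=10173425851 / 12920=787416.86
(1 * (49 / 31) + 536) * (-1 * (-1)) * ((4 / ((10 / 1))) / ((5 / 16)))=106656 / 155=688.10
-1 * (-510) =510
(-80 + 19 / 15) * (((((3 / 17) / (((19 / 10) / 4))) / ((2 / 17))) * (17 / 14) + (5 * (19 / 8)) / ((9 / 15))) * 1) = -17813023 / 9576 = -1860.17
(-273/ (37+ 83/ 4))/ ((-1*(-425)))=-52/ 4675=-0.01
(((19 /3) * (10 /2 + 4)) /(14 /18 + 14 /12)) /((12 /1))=2.44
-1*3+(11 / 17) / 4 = -193 / 68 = -2.84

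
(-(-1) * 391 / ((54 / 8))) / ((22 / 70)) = 184.31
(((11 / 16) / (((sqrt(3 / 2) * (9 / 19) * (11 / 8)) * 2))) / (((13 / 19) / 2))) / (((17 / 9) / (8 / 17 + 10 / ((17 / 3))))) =6859 * sqrt(6) / 11271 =1.49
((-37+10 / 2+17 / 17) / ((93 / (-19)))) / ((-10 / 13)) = -8.23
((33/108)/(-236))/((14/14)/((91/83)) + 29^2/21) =-1001/31667424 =-0.00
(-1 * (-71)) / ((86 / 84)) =2982 / 43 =69.35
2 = 2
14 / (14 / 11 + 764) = 77 / 4209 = 0.02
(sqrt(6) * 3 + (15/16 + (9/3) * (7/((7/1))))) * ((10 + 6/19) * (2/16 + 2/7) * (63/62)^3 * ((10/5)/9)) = 281802969/72451712 + 13419189 * sqrt(6)/4528232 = 11.15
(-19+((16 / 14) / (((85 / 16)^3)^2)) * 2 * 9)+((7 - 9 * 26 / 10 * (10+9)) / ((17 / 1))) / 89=-4532061705315369 / 234964148234375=-19.29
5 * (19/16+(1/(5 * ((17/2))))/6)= 4861/816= 5.96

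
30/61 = 0.49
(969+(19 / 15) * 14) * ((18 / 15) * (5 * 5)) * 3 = 88806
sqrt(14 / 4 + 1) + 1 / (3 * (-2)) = -1 / 6 + 3 * sqrt(2) / 2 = 1.95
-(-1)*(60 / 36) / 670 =1 / 402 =0.00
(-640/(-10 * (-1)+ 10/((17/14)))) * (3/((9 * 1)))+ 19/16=-15641/1488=-10.51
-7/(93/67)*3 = -469/31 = -15.13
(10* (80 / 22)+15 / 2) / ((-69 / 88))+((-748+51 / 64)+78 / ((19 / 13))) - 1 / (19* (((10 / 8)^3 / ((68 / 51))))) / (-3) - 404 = -36302054293 / 31464000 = -1153.76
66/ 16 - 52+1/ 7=-2673/ 56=-47.73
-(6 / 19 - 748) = 14206 / 19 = 747.68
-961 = -961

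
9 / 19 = 0.47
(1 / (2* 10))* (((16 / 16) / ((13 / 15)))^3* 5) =3375 / 8788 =0.38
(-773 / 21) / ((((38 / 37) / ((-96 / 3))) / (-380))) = -9152320 / 21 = -435824.76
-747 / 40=-18.68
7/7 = 1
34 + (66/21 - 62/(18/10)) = 170/63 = 2.70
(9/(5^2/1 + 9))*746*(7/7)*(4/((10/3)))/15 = 6714/425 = 15.80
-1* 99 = -99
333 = 333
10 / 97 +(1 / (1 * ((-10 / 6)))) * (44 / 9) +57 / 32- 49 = -2330281 / 46560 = -50.05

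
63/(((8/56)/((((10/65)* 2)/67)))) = 1764/871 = 2.03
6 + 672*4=2694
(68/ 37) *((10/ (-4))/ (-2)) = 85/ 37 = 2.30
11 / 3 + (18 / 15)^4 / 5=38263 / 9375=4.08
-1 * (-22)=22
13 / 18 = 0.72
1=1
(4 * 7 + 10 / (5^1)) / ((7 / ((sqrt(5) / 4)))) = 15 * sqrt(5) / 14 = 2.40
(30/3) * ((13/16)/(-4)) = -65/32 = -2.03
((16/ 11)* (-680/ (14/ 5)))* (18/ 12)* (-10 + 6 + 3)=40800/ 77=529.87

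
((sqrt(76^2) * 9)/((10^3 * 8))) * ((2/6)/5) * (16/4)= 57/2500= 0.02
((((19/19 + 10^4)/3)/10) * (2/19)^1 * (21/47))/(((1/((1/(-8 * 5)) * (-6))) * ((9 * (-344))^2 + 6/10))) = 70007/285319947460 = 0.00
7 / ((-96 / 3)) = -7 / 32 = -0.22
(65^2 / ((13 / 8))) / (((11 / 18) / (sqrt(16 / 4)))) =8509.09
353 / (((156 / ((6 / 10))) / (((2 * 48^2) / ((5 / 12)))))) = 4879872 / 325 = 15014.99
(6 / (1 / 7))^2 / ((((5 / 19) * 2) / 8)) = 134064 / 5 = 26812.80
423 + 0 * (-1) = 423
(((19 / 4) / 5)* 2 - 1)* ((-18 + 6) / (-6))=9 / 5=1.80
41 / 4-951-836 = -7107 / 4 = -1776.75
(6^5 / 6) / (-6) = -216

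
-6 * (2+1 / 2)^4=-1875 / 8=-234.38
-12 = -12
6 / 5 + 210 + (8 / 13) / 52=178474 / 845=211.21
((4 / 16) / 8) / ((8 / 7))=7 / 256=0.03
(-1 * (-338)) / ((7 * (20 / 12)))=1014 / 35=28.97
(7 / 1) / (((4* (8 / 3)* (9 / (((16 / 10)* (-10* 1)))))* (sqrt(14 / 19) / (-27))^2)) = -4617 / 4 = -1154.25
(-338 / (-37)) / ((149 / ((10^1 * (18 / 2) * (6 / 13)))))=14040 / 5513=2.55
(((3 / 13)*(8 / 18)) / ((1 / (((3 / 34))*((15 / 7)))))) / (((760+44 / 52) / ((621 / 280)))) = 207 / 3661868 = 0.00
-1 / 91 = -0.01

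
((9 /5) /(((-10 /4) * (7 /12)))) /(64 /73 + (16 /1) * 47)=-657 /400750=-0.00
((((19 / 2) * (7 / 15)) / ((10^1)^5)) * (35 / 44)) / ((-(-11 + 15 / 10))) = 49 / 13200000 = 0.00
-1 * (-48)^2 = -2304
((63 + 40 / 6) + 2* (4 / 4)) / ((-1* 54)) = -215 / 162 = -1.33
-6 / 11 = -0.55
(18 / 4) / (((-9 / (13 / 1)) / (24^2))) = -3744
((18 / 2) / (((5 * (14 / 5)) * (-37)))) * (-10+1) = 81 / 518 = 0.16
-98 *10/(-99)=980/99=9.90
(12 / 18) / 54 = 1 / 81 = 0.01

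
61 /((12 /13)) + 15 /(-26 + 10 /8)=2881 /44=65.48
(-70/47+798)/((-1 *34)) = -18718/799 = -23.43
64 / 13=4.92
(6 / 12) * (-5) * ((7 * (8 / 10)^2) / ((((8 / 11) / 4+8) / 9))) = -308 / 25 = -12.32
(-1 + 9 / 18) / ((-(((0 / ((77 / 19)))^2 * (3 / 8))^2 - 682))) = -1 / 1364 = -0.00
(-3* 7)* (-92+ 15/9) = 1897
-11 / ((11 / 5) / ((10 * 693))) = -34650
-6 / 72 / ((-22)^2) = -1 / 5808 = -0.00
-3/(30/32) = -16/5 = -3.20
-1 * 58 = -58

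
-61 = -61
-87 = -87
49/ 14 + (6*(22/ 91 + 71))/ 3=26569/ 182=145.98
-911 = -911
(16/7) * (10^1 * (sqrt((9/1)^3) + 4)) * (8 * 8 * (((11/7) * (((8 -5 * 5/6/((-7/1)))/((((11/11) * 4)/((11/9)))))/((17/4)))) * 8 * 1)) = 55464386560/157437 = 352295.75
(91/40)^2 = 8281/1600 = 5.18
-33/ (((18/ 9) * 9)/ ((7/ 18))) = -77/ 108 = -0.71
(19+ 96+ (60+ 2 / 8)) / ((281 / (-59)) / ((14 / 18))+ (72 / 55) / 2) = -15923215 / 496908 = -32.04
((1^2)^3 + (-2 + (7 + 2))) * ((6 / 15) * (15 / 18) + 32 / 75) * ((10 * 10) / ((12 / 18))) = 912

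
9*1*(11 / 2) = 99 / 2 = 49.50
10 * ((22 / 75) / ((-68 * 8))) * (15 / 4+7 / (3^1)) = -803 / 24480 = -0.03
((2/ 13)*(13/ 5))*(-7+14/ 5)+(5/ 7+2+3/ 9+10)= 5968/ 525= 11.37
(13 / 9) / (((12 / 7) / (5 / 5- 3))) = -91 / 54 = -1.69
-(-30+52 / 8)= 23.50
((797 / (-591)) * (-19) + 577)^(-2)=349281 / 126842822500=0.00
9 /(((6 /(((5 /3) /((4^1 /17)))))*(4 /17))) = 45.16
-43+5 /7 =-42.29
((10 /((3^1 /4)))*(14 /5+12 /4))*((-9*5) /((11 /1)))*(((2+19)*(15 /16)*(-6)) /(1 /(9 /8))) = 3699675 /88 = 42041.76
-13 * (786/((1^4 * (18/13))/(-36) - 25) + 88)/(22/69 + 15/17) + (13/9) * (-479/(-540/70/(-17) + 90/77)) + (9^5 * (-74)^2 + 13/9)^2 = 7544573730866090828745053/72157708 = 104556726370328875.04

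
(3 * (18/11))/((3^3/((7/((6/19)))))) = 133/33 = 4.03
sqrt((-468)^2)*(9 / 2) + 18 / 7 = 2108.57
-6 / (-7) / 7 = 6 / 49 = 0.12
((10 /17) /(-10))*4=-4 /17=-0.24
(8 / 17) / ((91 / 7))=8 / 221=0.04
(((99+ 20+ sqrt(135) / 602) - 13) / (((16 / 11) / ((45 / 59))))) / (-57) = -8745 / 8968 - 495 *sqrt(15) / 10797472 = -0.98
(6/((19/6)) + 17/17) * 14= 770/19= 40.53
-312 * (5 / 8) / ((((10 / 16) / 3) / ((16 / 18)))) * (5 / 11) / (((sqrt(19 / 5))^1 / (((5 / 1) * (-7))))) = 145600 * sqrt(95) / 209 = 6790.11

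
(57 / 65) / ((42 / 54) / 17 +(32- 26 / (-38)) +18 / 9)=165699 / 6562400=0.03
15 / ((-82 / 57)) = -10.43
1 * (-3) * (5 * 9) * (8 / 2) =-540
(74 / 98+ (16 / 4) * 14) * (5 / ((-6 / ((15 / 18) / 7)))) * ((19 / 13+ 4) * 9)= -4936275 / 17836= -276.76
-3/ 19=-0.16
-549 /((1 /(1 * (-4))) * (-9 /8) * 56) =-244 /7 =-34.86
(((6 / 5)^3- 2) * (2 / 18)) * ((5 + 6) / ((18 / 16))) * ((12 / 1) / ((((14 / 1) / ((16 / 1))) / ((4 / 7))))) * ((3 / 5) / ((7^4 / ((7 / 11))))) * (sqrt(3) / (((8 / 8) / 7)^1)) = -34816 * sqrt(3) / 13505625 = -0.00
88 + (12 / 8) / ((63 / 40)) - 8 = 80.95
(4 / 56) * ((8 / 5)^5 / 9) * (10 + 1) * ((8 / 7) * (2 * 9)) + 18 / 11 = 34475674 / 1684375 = 20.47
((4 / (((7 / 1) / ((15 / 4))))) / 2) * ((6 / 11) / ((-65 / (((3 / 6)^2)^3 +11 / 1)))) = -6345 / 64064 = -0.10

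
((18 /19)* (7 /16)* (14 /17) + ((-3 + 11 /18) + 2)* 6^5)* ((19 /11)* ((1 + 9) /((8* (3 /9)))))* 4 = -58598505 /748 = -78340.25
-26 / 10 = -2.60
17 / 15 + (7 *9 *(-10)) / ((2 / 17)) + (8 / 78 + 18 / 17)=-17744218 / 3315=-5352.71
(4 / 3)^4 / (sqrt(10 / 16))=512 * sqrt(10) / 405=4.00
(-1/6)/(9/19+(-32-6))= 19/4278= 0.00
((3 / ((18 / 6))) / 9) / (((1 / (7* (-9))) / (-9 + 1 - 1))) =63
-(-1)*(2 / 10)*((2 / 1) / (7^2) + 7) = 69 / 49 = 1.41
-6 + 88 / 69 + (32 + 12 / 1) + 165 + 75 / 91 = 1287820 / 6279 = 205.10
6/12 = 1/2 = 0.50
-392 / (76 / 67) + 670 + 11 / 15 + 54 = 108059 / 285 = 379.15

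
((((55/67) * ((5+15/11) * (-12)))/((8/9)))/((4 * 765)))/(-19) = 105/86564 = 0.00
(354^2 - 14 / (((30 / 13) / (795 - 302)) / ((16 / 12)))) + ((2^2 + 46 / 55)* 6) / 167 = 2005921636 / 16533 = 121328.35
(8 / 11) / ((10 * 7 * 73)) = 0.00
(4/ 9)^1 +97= 877/ 9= 97.44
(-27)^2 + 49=778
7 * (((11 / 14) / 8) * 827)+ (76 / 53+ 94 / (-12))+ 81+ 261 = 2300191 / 2544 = 904.16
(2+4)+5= 11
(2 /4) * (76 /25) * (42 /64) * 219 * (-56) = -611667 /50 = -12233.34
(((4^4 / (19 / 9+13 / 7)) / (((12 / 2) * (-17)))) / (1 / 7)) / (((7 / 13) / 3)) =-52416 / 2125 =-24.67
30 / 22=15 / 11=1.36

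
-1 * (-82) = 82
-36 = -36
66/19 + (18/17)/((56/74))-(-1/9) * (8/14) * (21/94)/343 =152241107/31242498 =4.87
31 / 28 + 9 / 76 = 163 / 133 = 1.23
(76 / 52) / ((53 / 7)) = 133 / 689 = 0.19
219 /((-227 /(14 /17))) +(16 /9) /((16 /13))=22573 /34731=0.65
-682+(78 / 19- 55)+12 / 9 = -41699 / 57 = -731.56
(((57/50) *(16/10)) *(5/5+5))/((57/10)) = 48/25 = 1.92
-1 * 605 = -605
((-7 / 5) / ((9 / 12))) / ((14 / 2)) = -4 / 15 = -0.27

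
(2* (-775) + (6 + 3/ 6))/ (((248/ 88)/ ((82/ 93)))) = -482.91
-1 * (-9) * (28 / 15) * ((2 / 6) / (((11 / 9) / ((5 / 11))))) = 252 / 121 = 2.08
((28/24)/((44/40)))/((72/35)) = 1225/2376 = 0.52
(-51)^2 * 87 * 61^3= 51362849547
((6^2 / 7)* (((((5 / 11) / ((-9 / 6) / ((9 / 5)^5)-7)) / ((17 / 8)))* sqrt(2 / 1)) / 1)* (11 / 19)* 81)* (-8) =36733201920* sqrt(2) / 630111307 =82.44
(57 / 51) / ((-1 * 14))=-19 / 238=-0.08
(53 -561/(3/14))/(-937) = 2565/937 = 2.74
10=10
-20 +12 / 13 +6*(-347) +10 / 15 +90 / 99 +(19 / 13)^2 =-11697005 / 5577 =-2097.37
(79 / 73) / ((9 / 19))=1501 / 657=2.28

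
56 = 56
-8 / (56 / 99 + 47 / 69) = -6.42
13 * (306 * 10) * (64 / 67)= 2545920 / 67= 37998.81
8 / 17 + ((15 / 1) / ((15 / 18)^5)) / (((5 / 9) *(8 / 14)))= 6271072 / 53125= 118.04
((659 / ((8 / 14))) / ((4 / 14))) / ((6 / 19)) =613529 / 48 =12781.85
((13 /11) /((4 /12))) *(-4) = -156 /11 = -14.18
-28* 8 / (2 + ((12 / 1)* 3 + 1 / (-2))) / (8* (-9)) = 56 / 675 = 0.08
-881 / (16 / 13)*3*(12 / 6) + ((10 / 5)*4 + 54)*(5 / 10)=-34111 / 8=-4263.88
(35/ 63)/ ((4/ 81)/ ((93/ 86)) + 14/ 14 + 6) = 837/ 10615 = 0.08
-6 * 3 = -18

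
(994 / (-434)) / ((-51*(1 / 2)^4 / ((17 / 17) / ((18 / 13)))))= 7384 / 14229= 0.52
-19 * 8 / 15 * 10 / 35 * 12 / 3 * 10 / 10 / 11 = -1.05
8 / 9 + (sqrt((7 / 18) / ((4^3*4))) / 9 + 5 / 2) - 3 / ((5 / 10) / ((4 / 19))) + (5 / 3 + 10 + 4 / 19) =sqrt(14) / 864 + 4789 / 342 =14.01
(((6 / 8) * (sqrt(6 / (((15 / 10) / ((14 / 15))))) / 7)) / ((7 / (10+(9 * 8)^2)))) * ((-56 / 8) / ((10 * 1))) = -371 * sqrt(210) / 50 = -107.53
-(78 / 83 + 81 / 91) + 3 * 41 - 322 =-1516868 / 7553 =-200.83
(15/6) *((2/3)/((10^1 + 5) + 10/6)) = 1/10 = 0.10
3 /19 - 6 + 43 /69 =-6842 /1311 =-5.22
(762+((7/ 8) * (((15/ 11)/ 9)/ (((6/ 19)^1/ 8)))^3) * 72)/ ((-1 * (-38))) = 233127991/ 2048409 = 113.81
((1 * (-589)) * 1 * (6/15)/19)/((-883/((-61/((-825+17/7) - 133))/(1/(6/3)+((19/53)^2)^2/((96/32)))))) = 1253355563964/706760778634475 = 0.00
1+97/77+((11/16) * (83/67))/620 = 115717661/51177280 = 2.26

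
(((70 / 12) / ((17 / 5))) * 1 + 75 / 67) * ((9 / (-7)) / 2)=-58125 / 31892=-1.82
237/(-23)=-237/23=-10.30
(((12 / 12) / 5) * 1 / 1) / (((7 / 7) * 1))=1 / 5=0.20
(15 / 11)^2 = 225 / 121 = 1.86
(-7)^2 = 49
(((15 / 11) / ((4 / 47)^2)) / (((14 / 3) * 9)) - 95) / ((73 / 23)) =-5129805 / 179872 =-28.52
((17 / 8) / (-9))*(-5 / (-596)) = -85 / 42912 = -0.00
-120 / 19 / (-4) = 30 / 19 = 1.58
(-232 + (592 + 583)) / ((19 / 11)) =10373 / 19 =545.95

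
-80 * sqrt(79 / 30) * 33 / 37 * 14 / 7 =-176 * sqrt(2370) / 37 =-231.57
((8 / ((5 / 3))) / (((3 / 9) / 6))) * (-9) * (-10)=7776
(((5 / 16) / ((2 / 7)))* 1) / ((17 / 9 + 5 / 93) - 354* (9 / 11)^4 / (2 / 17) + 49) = -142969365 / 169598052416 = -0.00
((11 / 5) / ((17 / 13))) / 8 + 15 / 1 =10343 / 680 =15.21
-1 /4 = -0.25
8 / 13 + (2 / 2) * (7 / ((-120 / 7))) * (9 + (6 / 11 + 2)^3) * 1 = -20336287 / 2076360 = -9.79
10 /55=2 /11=0.18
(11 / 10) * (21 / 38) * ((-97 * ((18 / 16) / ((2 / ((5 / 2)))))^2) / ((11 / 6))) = -2474955 / 38912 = -63.60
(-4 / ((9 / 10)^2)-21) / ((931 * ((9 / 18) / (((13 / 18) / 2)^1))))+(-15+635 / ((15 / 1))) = 37074899 / 1357398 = 27.31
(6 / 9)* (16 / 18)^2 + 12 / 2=1586 / 243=6.53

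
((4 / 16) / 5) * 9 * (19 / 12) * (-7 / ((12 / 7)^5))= -2235331 / 6635520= -0.34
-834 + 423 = -411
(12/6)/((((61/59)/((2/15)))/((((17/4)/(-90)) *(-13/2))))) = 13039/164700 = 0.08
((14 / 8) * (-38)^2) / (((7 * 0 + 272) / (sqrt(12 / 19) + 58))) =133 * sqrt(57) / 136 + 73283 / 136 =546.23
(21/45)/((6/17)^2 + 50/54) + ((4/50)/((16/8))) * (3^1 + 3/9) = 2029/3513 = 0.58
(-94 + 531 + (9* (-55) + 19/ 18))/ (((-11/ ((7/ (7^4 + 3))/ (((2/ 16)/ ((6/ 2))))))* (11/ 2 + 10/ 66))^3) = 0.00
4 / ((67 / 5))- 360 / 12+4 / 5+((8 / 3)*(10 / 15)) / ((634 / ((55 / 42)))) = -580003966 / 20070855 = -28.90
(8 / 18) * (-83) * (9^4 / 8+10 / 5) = -545891 / 18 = -30327.28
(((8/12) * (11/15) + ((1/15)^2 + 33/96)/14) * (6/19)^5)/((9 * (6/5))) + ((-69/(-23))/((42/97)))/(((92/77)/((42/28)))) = 277414515869/31892155120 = 8.70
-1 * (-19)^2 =-361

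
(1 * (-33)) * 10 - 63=-393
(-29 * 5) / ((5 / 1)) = -29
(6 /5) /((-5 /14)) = -84 /25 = -3.36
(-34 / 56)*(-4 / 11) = 17 / 77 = 0.22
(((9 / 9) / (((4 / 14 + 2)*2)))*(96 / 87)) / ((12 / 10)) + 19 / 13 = 3761 / 2262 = 1.66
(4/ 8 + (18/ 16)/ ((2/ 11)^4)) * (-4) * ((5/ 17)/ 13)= -50705/ 544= -93.21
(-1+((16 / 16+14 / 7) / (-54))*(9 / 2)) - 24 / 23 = -211 / 92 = -2.29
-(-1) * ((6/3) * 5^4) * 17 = 21250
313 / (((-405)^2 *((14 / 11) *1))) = 0.00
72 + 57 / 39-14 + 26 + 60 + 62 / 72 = 68479 / 468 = 146.32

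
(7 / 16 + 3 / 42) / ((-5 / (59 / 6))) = -1121 / 1120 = -1.00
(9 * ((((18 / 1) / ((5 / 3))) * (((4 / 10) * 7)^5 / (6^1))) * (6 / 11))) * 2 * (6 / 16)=196036848 / 171875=1140.58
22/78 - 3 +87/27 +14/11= 2287/1287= 1.78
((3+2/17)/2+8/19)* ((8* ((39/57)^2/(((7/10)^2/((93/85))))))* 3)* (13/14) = 31359187080/679912093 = 46.12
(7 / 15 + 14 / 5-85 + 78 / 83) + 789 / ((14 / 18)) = 933.63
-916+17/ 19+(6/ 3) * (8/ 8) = -17349/ 19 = -913.11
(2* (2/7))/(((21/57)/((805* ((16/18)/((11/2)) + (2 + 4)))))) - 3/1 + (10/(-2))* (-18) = 5391691/693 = 7780.22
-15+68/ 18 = -101/ 9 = -11.22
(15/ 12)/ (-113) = -5/ 452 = -0.01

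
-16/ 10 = -8/ 5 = -1.60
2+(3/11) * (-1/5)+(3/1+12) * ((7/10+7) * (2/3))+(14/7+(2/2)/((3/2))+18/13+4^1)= 186608/2145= 87.00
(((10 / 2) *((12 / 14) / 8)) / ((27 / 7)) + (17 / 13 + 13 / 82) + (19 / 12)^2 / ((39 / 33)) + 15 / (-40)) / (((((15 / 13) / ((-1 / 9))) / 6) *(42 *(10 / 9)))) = -10289 / 247968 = -0.04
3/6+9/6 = 2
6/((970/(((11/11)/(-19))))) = -3/9215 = -0.00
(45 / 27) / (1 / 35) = 175 / 3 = 58.33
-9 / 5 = -1.80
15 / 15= 1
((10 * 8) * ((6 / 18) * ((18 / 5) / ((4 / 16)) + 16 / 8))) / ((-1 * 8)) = -164 / 3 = -54.67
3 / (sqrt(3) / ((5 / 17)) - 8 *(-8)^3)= 307200 / 419429533 - 255 *sqrt(3) / 419429533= 0.00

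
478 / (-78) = -239 / 39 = -6.13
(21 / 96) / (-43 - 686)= -7 / 23328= -0.00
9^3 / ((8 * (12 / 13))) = 3159 / 32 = 98.72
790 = 790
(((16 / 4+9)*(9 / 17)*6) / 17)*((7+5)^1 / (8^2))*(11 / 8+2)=28431 / 18496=1.54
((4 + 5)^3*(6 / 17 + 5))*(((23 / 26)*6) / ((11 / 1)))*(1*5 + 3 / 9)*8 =80338.14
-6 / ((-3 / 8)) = 16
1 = 1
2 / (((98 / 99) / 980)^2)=1960200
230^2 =52900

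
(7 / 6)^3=343 / 216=1.59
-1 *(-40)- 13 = 27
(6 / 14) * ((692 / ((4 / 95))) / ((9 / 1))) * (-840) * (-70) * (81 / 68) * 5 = 4659322500 / 17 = 274077794.12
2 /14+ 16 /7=17 /7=2.43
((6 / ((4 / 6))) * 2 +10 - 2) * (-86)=-2236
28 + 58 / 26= 393 / 13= 30.23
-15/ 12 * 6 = -15/ 2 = -7.50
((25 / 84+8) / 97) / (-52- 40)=-697 / 749616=-0.00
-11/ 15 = -0.73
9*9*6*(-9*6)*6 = -157464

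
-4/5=-0.80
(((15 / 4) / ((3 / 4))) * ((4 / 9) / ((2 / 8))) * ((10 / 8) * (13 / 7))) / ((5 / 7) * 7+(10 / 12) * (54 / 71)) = 923 / 252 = 3.66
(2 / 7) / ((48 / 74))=37 / 84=0.44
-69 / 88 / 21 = -0.04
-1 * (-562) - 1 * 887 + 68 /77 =-24957 /77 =-324.12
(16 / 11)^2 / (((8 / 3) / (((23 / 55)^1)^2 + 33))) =9633984 / 366025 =26.32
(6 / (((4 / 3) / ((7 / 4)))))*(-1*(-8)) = 63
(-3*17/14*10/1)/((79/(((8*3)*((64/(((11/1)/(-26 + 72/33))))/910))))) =10262016/6089083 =1.69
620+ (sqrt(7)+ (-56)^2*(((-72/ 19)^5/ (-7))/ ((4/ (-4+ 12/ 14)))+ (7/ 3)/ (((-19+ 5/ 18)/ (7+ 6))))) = -233250028422652/ 834445363+ sqrt(7) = -279524.38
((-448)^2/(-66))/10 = -50176/165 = -304.10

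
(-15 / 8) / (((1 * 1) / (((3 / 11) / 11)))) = -45 / 968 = -0.05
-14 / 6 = -7 / 3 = -2.33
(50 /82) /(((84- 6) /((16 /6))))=100 /4797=0.02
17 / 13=1.31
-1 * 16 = -16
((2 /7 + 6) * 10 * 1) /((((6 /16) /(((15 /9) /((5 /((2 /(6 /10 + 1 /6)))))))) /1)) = 70400 /483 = 145.76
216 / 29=7.45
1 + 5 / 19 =24 / 19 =1.26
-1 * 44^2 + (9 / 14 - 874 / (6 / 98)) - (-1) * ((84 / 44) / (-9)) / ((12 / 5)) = -44936279 / 2772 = -16210.78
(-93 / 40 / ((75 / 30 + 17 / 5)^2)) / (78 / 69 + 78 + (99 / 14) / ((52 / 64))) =-973245 / 1279866232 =-0.00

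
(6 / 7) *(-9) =-54 / 7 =-7.71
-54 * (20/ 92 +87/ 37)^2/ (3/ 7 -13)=225788661/ 7966211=28.34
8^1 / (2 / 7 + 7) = 56 / 51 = 1.10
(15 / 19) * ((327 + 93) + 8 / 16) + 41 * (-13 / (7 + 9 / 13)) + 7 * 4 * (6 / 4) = 578899 / 1900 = 304.68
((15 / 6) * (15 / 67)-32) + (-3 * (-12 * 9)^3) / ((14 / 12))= 3038395853 / 938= 3239227.99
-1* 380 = -380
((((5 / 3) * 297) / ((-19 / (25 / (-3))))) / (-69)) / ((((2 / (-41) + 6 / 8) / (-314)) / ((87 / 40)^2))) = 535938183 / 80408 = 6665.23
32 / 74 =0.43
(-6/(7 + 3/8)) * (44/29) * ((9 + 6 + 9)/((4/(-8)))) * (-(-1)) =59.25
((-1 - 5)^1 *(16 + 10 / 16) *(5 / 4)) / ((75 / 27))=-3591 / 80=-44.89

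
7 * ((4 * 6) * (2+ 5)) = 1176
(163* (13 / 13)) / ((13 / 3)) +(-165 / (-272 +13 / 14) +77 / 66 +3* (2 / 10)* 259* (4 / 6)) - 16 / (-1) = 158.99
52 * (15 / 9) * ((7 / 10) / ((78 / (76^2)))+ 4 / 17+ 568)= 8222144 / 153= 53739.50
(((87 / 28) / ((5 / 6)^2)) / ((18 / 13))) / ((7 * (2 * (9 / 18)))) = 1131 / 2450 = 0.46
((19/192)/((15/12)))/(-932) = -19/223680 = -0.00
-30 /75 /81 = -2 /405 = -0.00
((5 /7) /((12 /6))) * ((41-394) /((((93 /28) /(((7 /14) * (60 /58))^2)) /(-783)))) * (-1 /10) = -714825 /899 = -795.13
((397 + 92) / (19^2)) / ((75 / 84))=1.52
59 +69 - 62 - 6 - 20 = 40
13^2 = 169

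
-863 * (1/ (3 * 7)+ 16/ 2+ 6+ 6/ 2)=-308954/ 21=-14712.10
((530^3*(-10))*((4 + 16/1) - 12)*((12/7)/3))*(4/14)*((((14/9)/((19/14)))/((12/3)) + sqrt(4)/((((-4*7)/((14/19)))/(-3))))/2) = -190562560000/441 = -432114648.53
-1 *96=-96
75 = 75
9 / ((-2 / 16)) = -72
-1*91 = -91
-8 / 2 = -4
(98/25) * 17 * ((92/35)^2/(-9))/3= -287776/16875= -17.05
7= 7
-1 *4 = -4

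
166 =166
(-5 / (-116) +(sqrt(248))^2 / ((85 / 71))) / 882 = 2042953 / 8696520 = 0.23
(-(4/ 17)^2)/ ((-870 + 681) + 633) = -4/ 32079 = -0.00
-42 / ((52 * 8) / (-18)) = 189 / 104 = 1.82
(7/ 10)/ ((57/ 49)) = 343/ 570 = 0.60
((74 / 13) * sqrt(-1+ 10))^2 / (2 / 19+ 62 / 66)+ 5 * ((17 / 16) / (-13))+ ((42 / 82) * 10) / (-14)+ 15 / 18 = 60826116899 / 217847760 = 279.21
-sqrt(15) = -3.87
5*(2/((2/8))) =40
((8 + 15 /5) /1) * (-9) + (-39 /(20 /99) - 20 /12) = -293.72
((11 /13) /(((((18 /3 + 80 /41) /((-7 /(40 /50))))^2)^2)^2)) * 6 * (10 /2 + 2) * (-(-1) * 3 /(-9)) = -1384541359696746751530078125 /54341808516323969947664384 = -25.48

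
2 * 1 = 2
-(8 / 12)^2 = -4 / 9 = -0.44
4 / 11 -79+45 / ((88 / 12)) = -145 / 2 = -72.50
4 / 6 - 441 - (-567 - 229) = 1067 / 3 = 355.67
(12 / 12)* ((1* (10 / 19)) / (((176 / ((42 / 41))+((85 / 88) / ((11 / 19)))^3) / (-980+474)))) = -96381988792320 / 63860054498689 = -1.51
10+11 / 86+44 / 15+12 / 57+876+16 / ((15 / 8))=22005203 / 24510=897.81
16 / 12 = 4 / 3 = 1.33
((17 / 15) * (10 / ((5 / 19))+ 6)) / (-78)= -374 / 585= -0.64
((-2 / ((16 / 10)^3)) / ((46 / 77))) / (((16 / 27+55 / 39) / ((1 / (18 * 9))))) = -125125 / 49671168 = -0.00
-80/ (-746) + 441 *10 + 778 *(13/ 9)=18577252/ 3357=5533.89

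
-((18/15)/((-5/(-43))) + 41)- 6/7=-9131/175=-52.18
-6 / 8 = -3 / 4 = -0.75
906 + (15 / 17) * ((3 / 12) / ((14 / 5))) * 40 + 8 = 109141 / 119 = 917.15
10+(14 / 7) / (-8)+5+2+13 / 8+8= 211 / 8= 26.38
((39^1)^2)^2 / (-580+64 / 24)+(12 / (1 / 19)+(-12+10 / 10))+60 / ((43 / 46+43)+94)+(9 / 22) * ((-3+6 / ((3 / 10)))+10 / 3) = -30473979025 / 8058996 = -3781.36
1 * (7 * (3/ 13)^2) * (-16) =-1008/ 169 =-5.96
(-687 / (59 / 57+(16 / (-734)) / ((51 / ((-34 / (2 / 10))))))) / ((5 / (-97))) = 12031.43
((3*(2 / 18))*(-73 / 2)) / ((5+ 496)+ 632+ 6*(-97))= -73 / 3306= -0.02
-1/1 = -1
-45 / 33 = -15 / 11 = -1.36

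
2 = 2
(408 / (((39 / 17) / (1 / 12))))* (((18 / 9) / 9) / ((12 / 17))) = 4913 / 1053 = 4.67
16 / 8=2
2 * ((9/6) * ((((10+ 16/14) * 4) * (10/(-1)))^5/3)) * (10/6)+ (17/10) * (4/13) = -32028387655679428562/1092455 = -29317809571725.54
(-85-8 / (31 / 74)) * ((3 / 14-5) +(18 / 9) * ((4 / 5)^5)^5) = 9190510199889926581283 / 18477439880371093750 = 497.39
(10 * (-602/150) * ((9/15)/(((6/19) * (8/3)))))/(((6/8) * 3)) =-5719/450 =-12.71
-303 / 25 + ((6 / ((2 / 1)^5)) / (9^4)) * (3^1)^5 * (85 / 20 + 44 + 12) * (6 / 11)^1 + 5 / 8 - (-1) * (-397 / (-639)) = -59861759 / 5623200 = -10.65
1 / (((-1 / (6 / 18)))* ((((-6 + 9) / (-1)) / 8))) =8 / 9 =0.89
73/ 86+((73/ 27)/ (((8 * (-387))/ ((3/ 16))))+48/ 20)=7241683/ 2229120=3.25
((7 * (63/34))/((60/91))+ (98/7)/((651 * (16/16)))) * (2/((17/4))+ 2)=8717947/179180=48.65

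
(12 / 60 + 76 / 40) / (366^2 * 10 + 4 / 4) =21 / 13395610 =0.00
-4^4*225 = -57600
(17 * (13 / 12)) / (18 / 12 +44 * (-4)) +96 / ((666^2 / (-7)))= -2762029 / 25800174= -0.11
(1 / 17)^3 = 1 / 4913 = 0.00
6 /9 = 2 /3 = 0.67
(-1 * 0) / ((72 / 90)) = 0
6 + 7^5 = 16813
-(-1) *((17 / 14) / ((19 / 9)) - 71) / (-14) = 5.03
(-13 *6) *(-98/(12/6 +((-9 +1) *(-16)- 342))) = -1911/53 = -36.06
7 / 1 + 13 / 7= 62 / 7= 8.86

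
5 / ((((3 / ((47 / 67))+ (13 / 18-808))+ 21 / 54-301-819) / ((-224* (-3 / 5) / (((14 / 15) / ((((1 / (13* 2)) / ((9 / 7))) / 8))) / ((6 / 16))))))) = -8883 / 16915912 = -0.00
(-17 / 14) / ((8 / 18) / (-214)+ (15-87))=16371 / 970732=0.02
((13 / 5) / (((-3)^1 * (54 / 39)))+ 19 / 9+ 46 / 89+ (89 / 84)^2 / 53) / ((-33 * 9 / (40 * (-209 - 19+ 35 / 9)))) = 2037345719023 / 33362199486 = 61.07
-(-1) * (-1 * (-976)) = 976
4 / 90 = 0.04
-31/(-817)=31/817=0.04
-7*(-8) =56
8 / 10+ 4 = 24 / 5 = 4.80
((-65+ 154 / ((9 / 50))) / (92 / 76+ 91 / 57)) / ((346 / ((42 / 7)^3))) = 243333 / 1384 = 175.82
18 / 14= 9 / 7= 1.29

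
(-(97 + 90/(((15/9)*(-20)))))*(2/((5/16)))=-15088/25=-603.52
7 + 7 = 14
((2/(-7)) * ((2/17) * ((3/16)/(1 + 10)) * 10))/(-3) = 5/2618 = 0.00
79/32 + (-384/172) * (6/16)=1.63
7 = 7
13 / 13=1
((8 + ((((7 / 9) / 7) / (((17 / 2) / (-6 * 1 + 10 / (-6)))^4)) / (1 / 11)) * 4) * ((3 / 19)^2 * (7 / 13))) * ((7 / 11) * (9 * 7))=18049782296 / 2984957019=6.05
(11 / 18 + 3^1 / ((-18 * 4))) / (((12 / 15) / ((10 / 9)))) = 1025 / 1296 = 0.79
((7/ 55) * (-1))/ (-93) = 7/ 5115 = 0.00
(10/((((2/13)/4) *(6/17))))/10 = 221/3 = 73.67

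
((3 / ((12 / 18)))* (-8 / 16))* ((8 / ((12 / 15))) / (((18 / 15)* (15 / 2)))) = -5 / 2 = -2.50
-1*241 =-241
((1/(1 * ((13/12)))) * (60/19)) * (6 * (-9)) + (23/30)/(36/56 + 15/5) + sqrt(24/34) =-29703433/188955 + 2 * sqrt(51)/17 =-156.36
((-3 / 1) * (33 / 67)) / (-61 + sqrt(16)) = 33 / 1273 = 0.03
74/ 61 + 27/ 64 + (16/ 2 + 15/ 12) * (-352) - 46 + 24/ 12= -3298.37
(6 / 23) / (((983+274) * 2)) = 1 / 9637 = 0.00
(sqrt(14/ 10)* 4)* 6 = 28.40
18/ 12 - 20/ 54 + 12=709/ 54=13.13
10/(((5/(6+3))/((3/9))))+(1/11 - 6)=1/11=0.09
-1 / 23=-0.04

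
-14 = -14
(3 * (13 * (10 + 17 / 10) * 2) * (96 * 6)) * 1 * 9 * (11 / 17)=3061182.49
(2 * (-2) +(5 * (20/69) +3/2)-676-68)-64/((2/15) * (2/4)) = -235297/138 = -1705.05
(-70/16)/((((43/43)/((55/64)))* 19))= -1925/9728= -0.20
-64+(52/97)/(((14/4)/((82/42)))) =-908312/14259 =-63.70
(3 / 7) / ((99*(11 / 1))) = 1 / 2541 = 0.00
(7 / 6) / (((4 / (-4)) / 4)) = -14 / 3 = -4.67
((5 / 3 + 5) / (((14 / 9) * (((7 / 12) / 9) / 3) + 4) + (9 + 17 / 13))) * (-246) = -6216912 / 54365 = -114.36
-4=-4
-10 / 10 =-1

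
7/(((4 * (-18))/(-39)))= 91/24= 3.79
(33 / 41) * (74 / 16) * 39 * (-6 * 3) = -2613.24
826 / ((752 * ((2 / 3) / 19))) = 23541 / 752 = 31.30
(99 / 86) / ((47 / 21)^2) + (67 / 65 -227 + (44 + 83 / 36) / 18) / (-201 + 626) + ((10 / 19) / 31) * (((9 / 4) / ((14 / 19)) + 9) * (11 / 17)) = -1145576521238819 / 7010593709301000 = -0.16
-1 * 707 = -707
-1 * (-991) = 991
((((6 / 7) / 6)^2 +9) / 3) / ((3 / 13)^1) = 5746 / 441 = 13.03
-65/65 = -1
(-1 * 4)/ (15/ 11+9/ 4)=-176/ 159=-1.11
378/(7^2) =54/7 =7.71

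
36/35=1.03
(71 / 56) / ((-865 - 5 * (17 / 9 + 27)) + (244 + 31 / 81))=-5751 / 3470320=-0.00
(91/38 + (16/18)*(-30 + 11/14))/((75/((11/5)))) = -124157/179550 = -0.69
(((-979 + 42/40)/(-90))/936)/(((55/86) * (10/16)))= 841037/28957500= 0.03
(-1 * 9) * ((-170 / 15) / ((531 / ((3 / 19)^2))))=102 / 21299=0.00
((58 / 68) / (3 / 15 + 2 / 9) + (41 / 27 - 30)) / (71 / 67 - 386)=30923113 / 449846622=0.07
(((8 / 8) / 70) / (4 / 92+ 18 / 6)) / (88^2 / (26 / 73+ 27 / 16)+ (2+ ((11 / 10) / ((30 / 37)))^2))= 641700 / 518556400831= 0.00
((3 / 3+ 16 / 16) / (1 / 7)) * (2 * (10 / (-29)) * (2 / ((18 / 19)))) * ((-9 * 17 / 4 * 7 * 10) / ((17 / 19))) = 60996.55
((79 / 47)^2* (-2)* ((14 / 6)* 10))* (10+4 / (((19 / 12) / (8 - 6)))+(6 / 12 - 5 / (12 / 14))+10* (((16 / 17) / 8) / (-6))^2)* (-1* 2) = 839678119840 / 327499713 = 2563.90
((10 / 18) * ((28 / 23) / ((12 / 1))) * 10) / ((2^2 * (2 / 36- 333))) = -175 / 413517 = -0.00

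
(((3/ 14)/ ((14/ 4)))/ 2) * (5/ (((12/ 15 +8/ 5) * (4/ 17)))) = 425/ 1568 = 0.27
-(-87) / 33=29 / 11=2.64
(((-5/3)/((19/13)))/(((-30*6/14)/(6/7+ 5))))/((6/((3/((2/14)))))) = 3731/2052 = 1.82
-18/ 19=-0.95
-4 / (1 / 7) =-28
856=856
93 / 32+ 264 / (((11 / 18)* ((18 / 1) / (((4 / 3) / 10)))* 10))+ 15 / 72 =8243 / 2400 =3.43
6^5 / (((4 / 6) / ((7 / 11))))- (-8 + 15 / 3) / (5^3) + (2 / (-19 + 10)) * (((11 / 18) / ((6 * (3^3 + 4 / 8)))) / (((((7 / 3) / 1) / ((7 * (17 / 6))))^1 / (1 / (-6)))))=29760796903 / 4009500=7422.57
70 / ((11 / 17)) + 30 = 138.18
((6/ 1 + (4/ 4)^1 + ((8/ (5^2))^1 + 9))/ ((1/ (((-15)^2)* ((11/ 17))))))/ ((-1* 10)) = -1188/ 5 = -237.60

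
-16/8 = -2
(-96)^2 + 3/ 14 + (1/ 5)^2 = 3225689/ 350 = 9216.25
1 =1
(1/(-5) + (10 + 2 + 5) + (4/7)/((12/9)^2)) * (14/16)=2397/160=14.98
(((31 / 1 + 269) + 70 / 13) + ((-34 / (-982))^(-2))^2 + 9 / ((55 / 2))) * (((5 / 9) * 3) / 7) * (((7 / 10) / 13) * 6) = 41574091075379 / 776327695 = 53552.25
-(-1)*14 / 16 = 7 / 8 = 0.88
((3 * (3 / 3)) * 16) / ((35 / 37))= 1776 / 35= 50.74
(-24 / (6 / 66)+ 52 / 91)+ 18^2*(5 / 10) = -710 / 7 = -101.43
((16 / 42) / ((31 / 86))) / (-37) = -688 / 24087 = -0.03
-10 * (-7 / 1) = 70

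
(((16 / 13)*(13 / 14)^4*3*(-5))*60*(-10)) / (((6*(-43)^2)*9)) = 1098500 / 13318347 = 0.08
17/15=1.13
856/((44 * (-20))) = -0.97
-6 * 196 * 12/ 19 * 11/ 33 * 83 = -390432/ 19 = -20549.05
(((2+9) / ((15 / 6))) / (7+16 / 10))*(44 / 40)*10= 242 / 43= 5.63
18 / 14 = 9 / 7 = 1.29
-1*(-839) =839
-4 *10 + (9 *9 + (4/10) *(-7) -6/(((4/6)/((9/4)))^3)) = -246349/1280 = -192.46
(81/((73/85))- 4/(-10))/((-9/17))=-587707/3285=-178.91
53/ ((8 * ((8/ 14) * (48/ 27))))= 3339/ 512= 6.52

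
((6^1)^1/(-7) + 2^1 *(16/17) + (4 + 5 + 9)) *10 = 22640/119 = 190.25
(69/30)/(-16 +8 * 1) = -23/80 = -0.29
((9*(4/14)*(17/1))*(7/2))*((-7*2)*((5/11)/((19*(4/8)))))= -21420/209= -102.49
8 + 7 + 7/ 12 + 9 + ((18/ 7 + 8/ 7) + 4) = 2713/ 84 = 32.30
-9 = -9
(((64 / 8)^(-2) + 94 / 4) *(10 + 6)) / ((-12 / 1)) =-1505 / 48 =-31.35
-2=-2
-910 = -910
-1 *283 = -283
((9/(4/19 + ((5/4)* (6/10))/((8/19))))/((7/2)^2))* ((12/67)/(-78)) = -43776/51684269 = -0.00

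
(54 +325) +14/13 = 4941/13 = 380.08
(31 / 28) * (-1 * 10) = -155 / 14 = -11.07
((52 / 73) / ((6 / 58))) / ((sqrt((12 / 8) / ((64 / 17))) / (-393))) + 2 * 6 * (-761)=-9132 - 1580384 * sqrt(102) / 3723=-13419.16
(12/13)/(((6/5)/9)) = 6.92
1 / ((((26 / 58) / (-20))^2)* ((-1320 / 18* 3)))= -16820 / 1859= -9.05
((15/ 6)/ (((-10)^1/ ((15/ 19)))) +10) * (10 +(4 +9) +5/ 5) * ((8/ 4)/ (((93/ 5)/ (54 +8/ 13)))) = 10579000/ 7657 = 1381.61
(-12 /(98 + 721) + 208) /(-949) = -56780 /259077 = -0.22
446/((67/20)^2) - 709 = -3004301/4489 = -669.26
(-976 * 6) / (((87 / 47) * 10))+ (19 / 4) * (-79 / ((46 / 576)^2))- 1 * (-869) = -4470696363 / 76705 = -58284.29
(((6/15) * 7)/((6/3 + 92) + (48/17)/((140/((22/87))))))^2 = 583560649/657768038841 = 0.00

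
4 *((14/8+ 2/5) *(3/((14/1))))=129/70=1.84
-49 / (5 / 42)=-411.60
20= 20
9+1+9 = 19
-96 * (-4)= 384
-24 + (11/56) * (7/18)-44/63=-8273/336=-24.62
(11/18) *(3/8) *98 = 539/24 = 22.46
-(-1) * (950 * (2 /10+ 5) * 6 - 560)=29080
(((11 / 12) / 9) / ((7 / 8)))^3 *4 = 42592 / 6751269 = 0.01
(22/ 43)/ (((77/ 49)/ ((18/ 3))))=84/ 43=1.95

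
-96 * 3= -288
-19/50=-0.38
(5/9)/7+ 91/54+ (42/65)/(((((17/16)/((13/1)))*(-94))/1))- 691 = -1040948353/1510110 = -689.32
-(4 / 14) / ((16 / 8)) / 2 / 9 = -1 / 126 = -0.01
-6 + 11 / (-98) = -599 / 98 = -6.11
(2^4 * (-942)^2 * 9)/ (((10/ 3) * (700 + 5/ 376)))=8007572736/ 146225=54762.00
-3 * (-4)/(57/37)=148/19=7.79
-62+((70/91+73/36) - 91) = -150.20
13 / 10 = 1.30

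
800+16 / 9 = 7216 / 9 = 801.78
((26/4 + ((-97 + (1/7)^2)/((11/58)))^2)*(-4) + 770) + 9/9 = -2509423799/2401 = -1045157.77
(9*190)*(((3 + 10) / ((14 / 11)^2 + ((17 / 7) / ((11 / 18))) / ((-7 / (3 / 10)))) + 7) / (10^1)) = 2730.61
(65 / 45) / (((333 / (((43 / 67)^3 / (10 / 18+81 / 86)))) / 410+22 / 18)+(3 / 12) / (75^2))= 2277776166250 / 9182330246733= 0.25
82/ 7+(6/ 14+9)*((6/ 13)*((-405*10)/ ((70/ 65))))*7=-114545.43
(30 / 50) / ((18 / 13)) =0.43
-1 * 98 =-98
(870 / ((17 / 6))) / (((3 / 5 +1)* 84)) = 2175 / 952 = 2.28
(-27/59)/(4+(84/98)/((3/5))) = -189/2242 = -0.08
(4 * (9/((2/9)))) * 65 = 10530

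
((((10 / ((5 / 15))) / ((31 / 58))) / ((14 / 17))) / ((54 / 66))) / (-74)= -1.13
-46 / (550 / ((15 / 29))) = -0.04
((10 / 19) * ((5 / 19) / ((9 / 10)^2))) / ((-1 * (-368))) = 625 / 1345086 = 0.00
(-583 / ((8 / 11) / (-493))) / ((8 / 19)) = 60070571 / 64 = 938602.67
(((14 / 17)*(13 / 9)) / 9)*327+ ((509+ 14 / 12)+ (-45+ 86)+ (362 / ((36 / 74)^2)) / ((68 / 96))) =842653 / 306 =2753.77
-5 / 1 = -5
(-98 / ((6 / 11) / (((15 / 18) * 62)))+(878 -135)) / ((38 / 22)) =-845438 / 171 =-4944.08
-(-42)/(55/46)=1932/55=35.13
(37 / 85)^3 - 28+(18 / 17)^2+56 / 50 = -25.68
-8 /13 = -0.62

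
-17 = -17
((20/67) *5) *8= 800/67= 11.94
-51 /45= -17 /15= -1.13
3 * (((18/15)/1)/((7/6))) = 108/35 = 3.09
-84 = -84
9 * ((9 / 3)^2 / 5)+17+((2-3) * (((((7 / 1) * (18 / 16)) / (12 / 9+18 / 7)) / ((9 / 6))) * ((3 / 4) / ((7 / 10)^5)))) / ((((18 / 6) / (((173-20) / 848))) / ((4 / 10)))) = 985507067 / 29813560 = 33.06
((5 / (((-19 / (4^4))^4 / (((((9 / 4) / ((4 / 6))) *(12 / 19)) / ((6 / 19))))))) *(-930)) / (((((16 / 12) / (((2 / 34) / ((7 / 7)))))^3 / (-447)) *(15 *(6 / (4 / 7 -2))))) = -2824654867660800 / 4481869511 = -630240.32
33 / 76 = 0.43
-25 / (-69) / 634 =25 / 43746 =0.00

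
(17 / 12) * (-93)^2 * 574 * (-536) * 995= -3750881425620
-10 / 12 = -5 / 6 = -0.83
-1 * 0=0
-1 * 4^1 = -4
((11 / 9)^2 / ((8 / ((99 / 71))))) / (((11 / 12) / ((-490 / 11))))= -2695 / 213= -12.65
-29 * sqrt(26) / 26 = -5.69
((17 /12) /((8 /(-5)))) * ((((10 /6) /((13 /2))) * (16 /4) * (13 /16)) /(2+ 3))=-85 /576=-0.15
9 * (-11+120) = 981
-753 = -753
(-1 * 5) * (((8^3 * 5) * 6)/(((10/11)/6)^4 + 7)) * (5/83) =-56924208000/86133997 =-660.88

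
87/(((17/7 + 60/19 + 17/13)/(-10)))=-150423/1192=-126.19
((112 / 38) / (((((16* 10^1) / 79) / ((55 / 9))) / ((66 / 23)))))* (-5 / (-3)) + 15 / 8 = 1397255 / 31464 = 44.41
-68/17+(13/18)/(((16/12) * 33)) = -3155/792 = -3.98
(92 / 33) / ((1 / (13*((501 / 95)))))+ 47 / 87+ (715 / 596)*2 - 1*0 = 5257892327 / 27092670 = 194.07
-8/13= -0.62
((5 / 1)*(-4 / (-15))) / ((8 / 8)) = 4 / 3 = 1.33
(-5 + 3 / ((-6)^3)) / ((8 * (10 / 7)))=-2527 / 5760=-0.44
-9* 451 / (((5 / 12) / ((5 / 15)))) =-16236 / 5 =-3247.20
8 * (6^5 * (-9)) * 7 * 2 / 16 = -489888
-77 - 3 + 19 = -61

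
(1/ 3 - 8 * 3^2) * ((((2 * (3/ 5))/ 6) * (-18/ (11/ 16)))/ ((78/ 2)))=1376/ 143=9.62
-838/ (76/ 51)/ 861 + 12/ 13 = 38273/ 141778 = 0.27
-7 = -7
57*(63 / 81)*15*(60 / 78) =511.54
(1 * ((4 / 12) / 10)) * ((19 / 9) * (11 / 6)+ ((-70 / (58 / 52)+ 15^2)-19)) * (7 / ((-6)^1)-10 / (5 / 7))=-20964307 / 281880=-74.37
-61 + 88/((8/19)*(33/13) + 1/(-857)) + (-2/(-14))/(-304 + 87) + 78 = 99.42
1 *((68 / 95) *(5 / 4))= 0.89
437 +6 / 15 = 2187 / 5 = 437.40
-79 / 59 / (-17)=79 / 1003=0.08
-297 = -297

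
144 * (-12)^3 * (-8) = 1990656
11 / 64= 0.17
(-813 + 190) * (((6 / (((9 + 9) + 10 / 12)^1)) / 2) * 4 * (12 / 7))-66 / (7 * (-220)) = -5382381 / 7910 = -680.45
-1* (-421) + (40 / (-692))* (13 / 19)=1383697 / 3287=420.96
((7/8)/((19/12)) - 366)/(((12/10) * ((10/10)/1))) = -23145/76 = -304.54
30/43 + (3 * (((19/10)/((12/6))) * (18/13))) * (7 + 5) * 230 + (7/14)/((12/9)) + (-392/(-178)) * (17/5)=21691326409/1990040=10899.94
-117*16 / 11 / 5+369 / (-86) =-181287 / 4730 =-38.33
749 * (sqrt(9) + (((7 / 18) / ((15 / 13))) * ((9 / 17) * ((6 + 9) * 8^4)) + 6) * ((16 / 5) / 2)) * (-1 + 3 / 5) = -447007694 / 85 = -5258914.05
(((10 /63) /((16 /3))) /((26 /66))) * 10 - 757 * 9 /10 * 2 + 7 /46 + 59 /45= -512510021 /376740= -1360.38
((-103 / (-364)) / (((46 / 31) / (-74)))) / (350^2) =-0.00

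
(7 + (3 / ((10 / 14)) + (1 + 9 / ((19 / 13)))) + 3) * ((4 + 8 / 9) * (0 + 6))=178552 / 285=626.50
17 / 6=2.83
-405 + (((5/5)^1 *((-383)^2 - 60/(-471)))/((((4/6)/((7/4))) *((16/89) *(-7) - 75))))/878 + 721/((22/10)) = -56490009847/680407856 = -83.02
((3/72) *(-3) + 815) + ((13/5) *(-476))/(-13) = 36403/40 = 910.08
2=2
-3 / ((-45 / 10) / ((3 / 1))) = 2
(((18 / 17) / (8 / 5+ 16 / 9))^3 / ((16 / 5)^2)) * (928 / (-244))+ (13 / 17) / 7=2882169603689 / 29468999698432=0.10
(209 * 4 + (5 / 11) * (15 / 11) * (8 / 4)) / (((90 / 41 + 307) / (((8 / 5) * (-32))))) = -1063307776 / 7669585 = -138.64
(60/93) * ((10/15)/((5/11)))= 88/93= 0.95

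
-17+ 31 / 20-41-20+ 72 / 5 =-1241 / 20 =-62.05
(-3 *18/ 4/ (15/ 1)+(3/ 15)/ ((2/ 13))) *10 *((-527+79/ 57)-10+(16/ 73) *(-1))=-8918408/ 4161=-2143.33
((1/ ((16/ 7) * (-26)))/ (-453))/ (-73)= -0.00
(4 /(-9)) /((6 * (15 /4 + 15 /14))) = -0.02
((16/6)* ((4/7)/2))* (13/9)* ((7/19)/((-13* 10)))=-8/2565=-0.00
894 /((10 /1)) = 447 /5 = 89.40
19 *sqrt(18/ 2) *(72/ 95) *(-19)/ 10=-2052/ 25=-82.08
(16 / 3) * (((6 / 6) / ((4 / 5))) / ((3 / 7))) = 140 / 9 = 15.56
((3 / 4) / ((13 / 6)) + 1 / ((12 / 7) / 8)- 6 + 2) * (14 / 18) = 553 / 702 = 0.79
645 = 645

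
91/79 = 1.15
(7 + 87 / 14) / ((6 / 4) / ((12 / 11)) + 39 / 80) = 7400 / 1043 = 7.09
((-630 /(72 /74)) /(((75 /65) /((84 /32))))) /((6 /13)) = -306397 /96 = -3191.64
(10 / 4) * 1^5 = 5 / 2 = 2.50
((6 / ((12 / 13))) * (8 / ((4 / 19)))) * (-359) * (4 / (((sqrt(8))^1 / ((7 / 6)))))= -620711 * sqrt(2) / 6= -146302.99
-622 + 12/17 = -10562/17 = -621.29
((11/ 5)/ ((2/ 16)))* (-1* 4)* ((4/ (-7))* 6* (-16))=-3861.94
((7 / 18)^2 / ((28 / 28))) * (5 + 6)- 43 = -13393 / 324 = -41.34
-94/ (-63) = 94/ 63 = 1.49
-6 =-6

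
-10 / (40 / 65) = -65 / 4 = -16.25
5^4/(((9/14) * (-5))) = -1750/9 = -194.44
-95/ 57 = -5/ 3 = -1.67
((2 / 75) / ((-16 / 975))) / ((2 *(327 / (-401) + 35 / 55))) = 57343 / 12640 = 4.54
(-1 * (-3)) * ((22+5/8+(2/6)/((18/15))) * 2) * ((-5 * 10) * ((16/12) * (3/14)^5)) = -1113075/268912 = -4.14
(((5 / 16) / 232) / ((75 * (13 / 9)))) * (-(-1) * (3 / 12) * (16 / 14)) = 3 / 844480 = 0.00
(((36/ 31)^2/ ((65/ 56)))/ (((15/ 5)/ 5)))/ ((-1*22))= -12096/ 137423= -0.09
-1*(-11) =11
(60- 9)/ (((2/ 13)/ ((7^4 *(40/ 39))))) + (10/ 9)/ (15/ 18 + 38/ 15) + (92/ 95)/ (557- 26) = 4159209092092/ 5094945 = 816340.33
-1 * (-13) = 13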